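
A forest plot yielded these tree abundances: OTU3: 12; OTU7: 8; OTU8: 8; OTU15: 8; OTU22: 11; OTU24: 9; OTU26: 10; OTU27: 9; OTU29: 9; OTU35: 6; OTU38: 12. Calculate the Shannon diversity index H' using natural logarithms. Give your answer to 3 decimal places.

2.380

Total N = 12+8+8+8+11+9+10+9+9+6+12 = 102, so the proportions are 0.11765, 0.07843, 0.07843, 0.07843, 0.10784, 0.08824, 0.09804, 0.08824, 0.08824, 0.05882, 0.11765 (working shown to 5 dp, full precision carried).
Each pᵢ ln pᵢ term: 0.11765×(-2.14007)=-0.25177, 0.07843×(-2.54553)=-0.19965, 0.07843×(-2.54553)=-0.19965, 0.07843×(-2.54553)=-0.19965, 0.10784×(-2.22708)=-0.24018, 0.08824×(-2.42775)=-0.21421, 0.09804×(-2.32239)=-0.22769, 0.08824×(-2.42775)=-0.21421, 0.08824×(-2.42775)=-0.21421, 0.05882×(-2.83321)=-0.16666, 0.11765×(-2.14007)=-0.25177.
Sum = -2.37965, so H' = 2.380.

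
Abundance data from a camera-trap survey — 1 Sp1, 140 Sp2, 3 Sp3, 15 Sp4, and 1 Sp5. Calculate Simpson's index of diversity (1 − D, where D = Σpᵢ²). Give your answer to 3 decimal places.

0.225

Total N = 1+140+3+15+1 = 160, so the proportions are 0.00625, 0.875, 0.01875, 0.09375, 0.00625 (working shown to 5 dp, full precision carried).
D = 0.00625² + 0.875² + 0.01875² + 0.09375² + 0.00625² = 0.00004 + 0.76562 + 0.00035 + 0.00879 + 0.00004 = 0.77484.
So 1 − D = 0.22516, i.e. 0.225 to 3 decimal places.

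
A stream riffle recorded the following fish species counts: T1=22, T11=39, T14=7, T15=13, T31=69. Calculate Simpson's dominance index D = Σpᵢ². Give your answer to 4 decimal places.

0.3104

Total N = 22+39+7+13+69 = 150, so the proportions are 0.146667, 0.26, 0.046667, 0.086667, 0.46 (working shown to 6 dp, full precision carried).
D = 0.146667² + 0.26² + 0.046667² + 0.086667² + 0.46² = 0.021511 + 0.067600 + 0.002178 + 0.007511 + 0.211600 = 0.310400.
To 4 decimal places, D = 0.3104.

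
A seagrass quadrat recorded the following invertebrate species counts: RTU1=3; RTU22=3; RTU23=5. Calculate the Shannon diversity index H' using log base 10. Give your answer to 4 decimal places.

0.4634

Total N = 3+3+5 = 11, so the proportions are 0.272727, 0.272727, 0.454545 (working shown to 6 dp, full precision carried).
Each pᵢ log₁₀ pᵢ term: 0.272727×(-0.564271)=-0.153892, 0.272727×(-0.564271)=-0.153892, 0.454545×(-0.342423)=-0.155647.
Sum = -0.463431, so H' = 0.4634.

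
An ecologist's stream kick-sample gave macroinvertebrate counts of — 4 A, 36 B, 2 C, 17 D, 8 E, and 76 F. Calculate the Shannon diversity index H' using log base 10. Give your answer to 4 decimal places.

0.5461

Total N = 4+36+2+17+8+76 = 143, so the proportions are 0.027972, 0.251748, 0.013986, 0.118881, 0.055944, 0.531469 (working shown to 6 dp, full precision carried).
Each pᵢ log₁₀ pᵢ term: 0.027972×(-1.553276)=-0.043448, 0.251748×(-0.599034)=-0.150806, 0.013986×(-1.854306)=-0.025934, 0.118881×(-0.924887)=-0.109952, 0.055944×(-1.252246)=-0.070056, 0.531469×(-0.274522)=-0.145900.
Sum = -0.546096, so H' = 0.5461.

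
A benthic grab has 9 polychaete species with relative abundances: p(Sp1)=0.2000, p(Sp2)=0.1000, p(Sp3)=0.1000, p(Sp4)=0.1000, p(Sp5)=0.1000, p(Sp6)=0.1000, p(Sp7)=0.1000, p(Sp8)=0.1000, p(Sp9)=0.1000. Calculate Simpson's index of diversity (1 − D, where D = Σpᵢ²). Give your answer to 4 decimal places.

0.8800

D = 0.2² + 0.1² + 0.1² + 0.1² + 0.1² + 0.1² + 0.1² + 0.1² + 0.1² = 0.040000 + 0.010000 + 0.010000 + 0.010000 + 0.010000 + 0.010000 + 0.010000 + 0.010000 + 0.010000 = 0.120000 (working shown to 6 dp, full precision carried).
So 1 − D = 0.880000, i.e. 0.8800 to 4 decimal places.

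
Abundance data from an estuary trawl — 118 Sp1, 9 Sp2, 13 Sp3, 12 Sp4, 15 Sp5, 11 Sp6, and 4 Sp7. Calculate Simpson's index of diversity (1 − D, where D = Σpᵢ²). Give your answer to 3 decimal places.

0.557

Total N = 118+9+13+12+15+11+4 = 182, so the proportions are 0.64835, 0.04945, 0.07143, 0.06593, 0.08242, 0.06044, 0.02198 (working shown to 5 dp, full precision carried).
D = 0.64835² + 0.04945² + 0.07143² + 0.06593² + 0.08242² + 0.06044² + 0.02198² = 0.42036 + 0.00245 + 0.00510 + 0.00435 + 0.00679 + 0.00365 + 0.00048 = 0.44318.
So 1 − D = 0.55682, i.e. 0.557 to 3 decimal places.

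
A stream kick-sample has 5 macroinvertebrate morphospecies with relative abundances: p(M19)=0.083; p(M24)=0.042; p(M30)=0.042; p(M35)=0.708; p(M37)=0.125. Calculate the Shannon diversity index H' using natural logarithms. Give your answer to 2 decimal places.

Each pᵢ ln pᵢ term (working shown to 4 dp, full precision carried): 0.083×(-2.4889)=-0.2066, 0.042×(-3.1701)=-0.1331, 0.042×(-3.1701)=-0.1331, 0.708×(-0.3453)=-0.2445, 0.125×(-2.0794)=-0.2599.
Sum = -0.9773, so H' = 0.98.

0.98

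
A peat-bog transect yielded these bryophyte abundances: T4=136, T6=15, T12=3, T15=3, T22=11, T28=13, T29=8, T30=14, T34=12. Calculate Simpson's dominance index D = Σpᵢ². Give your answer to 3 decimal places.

0.420

Total N = 136+15+3+3+11+13+8+14+12 = 215, so the proportions are 0.63256, 0.06977, 0.01395, 0.01395, 0.05116, 0.06047, 0.03721, 0.06512, 0.05581 (working shown to 5 dp, full precision carried).
D = 0.63256² + 0.06977² + 0.01395² + 0.01395² + 0.05116² + 0.06047² + 0.03721² + 0.06512² + 0.05581² = 0.40013 + 0.00487 + 0.00019 + 0.00019 + 0.00262 + 0.00366 + 0.00138 + 0.00424 + 0.00312 = 0.42040.
To 3 decimal places, D = 0.420.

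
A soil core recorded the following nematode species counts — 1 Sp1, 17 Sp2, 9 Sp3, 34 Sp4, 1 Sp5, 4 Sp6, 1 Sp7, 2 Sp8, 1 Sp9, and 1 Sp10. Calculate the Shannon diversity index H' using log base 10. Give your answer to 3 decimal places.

Total N = 1+17+9+34+1+4+1+2+1+1 = 71, so the proportions are 0.01408, 0.23944, 0.12676, 0.47887, 0.01408, 0.05634, 0.01408, 0.02817, 0.01408, 0.01408 (working shown to 5 dp, full precision carried).
Each pᵢ log₁₀ pᵢ term: 0.01408×(-1.85126)=-0.02607, 0.23944×(-0.62081)=-0.14864, 0.12676×(-0.89702)=-0.11371, 0.47887×(-0.31978)=-0.15313, 0.01408×(-1.85126)=-0.02607, 0.05634×(-1.24920)=-0.07038, 0.01408×(-1.85126)=-0.02607, 0.02817×(-1.55023)=-0.04367, 0.01408×(-1.85126)=-0.02607, 0.01408×(-1.85126)=-0.02607.
Sum = -0.65990, so H' = 0.660.

0.660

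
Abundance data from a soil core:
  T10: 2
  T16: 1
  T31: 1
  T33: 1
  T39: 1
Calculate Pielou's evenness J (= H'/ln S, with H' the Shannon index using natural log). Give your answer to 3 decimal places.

0.970

Total N = 2+1+1+1+1 = 6, so the proportions are 0.33333, 0.16667, 0.16667, 0.16667, 0.16667 (working shown to 5 dp, full precision carried).
H' = −Σ pᵢ ln pᵢ = −((-0.36620) + (-0.29863) + (-0.29863) + (-0.29863) + (-0.29863)) = 1.56071.
With S = 5 species, ln S = 1.60944, so J = 1.56071/1.60944 = 0.96972, i.e. 0.970 to 3 decimal places.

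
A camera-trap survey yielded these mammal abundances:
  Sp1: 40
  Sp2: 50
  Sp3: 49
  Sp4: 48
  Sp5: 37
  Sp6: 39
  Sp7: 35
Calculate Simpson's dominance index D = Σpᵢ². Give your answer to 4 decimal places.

Total N = 40+50+49+48+37+39+35 = 298, so the proportions are 0.134228, 0.167785, 0.16443, 0.161074, 0.124161, 0.130872, 0.11745 (working shown to 6 dp, full precision carried).
D = 0.134228² + 0.167785² + 0.16443² + 0.161074² + 0.124161² + 0.130872² + 0.11745² = 0.018017 + 0.028152 + 0.027037 + 0.025945 + 0.015416 + 0.017128 + 0.013794 = 0.145489.
To 4 decimal places, D = 0.1455.

0.1455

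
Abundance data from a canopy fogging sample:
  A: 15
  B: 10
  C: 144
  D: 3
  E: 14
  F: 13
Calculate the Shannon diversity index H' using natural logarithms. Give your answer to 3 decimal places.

1.007

Total N = 15+10+144+3+14+13 = 199, so the proportions are 0.07538, 0.05025, 0.72362, 0.01508, 0.07035, 0.06533 (working shown to 5 dp, full precision carried).
Each pᵢ ln pᵢ term: 0.07538×(-2.58525)=-0.19487, 0.05025×(-2.99072)=-0.15029, 0.72362×(-0.32349)=-0.23408, 0.01508×(-4.19469)=-0.06324, 0.07035×(-2.65425)=-0.18673, 0.06533×(-2.72836)=-0.17823.
Sum = -1.00744, so H' = 1.007.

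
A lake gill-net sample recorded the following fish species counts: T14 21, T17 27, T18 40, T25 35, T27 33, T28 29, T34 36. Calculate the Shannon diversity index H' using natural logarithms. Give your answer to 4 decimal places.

1.9278

Total N = 21+27+40+35+33+29+36 = 221, so the proportions are 0.095023, 0.122172, 0.180995, 0.158371, 0.149321, 0.131222, 0.162896 (working shown to 6 dp, full precision carried).
Each pᵢ ln pᵢ term: 0.095023×(-2.353640)=-0.223649, 0.122172×(-2.102326)=-0.256845, 0.180995×(-1.709283)=-0.309373, 0.158371×(-1.842815)=-0.291848, 0.149321×(-1.901655)=-0.283958, 0.131222×(-2.030867)=-0.266494, 0.162896×(-1.814644)=-0.295598.
Sum = -1.927765, so H' = 1.9278.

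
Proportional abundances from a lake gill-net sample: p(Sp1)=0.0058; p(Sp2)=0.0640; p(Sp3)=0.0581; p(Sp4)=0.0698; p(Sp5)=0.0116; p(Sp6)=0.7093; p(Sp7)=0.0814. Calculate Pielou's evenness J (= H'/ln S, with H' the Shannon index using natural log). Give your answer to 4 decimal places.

H' = −Σ pᵢ ln pᵢ = −((-0.029869) + (-0.175928) + (-0.165329) + (-0.185816) + (-0.051698) + (-0.243628) + (-0.204182)) = 1.056451 (working shown to 6 dp, full precision carried).
With S = 7 species, ln S = 1.945910, so J = 1.056451/1.945910 = 0.542908, i.e. 0.5429 to 4 decimal places.

0.5429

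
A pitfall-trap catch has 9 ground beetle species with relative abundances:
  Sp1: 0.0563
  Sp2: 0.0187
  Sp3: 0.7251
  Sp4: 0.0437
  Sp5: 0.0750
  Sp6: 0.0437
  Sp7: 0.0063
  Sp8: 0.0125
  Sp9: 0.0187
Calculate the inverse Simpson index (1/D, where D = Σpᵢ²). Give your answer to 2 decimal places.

1.85

D = 0.0563² + 0.0187² + 0.7251² + 0.0437² + 0.075² + 0.0437² + 0.0063² + 0.0125² + 0.0187² = 0.00317 + 0.00035 + 0.52577 + 0.00191 + 0.00562 + 0.00191 + 0.00004 + 0.00016 + 0.00035 = 0.53928 (working shown to 5 dp, full precision carried).
So 1/D = 1.8543, i.e. 1.85 to 2 decimal places.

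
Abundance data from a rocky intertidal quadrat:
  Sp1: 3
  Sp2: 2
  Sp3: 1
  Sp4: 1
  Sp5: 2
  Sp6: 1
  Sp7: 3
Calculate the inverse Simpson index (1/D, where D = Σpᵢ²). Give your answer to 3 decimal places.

Total N = 3+2+1+1+2+1+3 = 13, so the proportions are 0.2307692, 0.1538462, 0.0769231, 0.0769231, 0.1538462, 0.0769231, 0.2307692 (working shown to 7 dp, full precision carried).
D = 0.2307692² + 0.1538462² + 0.0769231² + 0.0769231² + 0.1538462² + 0.0769231² + 0.2307692² = 0.0532544 + 0.0236686 + 0.0059172 + 0.0059172 + 0.0236686 + 0.0059172 + 0.0532544 = 0.1715976.
So 1/D = 5.82759, i.e. 5.828 to 3 decimal places.

5.828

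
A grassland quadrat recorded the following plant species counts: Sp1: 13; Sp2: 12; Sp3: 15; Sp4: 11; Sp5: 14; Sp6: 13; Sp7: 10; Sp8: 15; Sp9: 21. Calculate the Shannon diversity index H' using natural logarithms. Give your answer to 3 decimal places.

2.175

Total N = 13+12+15+11+14+13+10+15+21 = 124, so the proportions are 0.10484, 0.09677, 0.12097, 0.08871, 0.1129, 0.10484, 0.08065, 0.12097, 0.16935 (working shown to 5 dp, full precision carried).
Each pᵢ ln pᵢ term: 0.10484×(-2.25533)=-0.23645, 0.09677×(-2.33537)=-0.22600, 0.12097×(-2.11223)=-0.25551, 0.08871×(-2.42239)=-0.21489, 0.1129×(-2.18122)=-0.24627, 0.10484×(-2.25533)=-0.23645, 0.08065×(-2.51770)=-0.20304, 0.12097×(-2.11223)=-0.25551, 0.16935×(-1.77576)=-0.30073.
Sum = -2.17485, so H' = 2.175.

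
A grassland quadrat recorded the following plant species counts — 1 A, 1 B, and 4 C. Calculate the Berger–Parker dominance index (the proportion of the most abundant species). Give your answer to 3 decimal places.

Total N = 1+1+4 = 6, so the proportions are 0.16667, 0.16667, 0.66667 (working shown to 5 dp, full precision carried).
The largest proportion is 0.66667, i.e. d = 0.667 to 3 decimal places.

0.667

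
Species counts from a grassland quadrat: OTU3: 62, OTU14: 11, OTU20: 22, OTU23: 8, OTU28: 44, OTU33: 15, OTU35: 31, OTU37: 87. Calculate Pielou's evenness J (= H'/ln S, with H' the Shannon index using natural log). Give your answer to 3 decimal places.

Total N = 62+11+22+8+44+15+31+87 = 280, so the proportions are 0.22143, 0.03929, 0.07857, 0.02857, 0.15714, 0.05357, 0.11071, 0.31071 (working shown to 5 dp, full precision carried).
H' = −Σ pᵢ ln pᵢ = −((-0.33384) + (-0.12716) + (-0.19987) + (-0.10158) + (-0.29081) + (-0.15679) + (-0.24366) + (-0.36319)) = 1.81690.
With S = 8 species, ln S = 2.07944, so J = 1.81690/2.07944 = 0.87374, i.e. 0.874 to 3 decimal places.

0.874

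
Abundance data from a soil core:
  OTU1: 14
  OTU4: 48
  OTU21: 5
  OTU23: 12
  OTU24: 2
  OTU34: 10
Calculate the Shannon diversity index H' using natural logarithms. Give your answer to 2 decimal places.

Total N = 14+48+5+12+2+10 = 91, so the proportions are 0.1538, 0.5275, 0.0549, 0.1319, 0.022, 0.1099 (working shown to 4 dp, full precision carried).
Each pᵢ ln pᵢ term: 0.1538×(-1.8718)=-0.2880, 0.5275×(-0.6397)=-0.3374, 0.0549×(-2.9014)=-0.1594, 0.1319×(-2.0260)=-0.2672, 0.022×(-3.8177)=-0.0839, 0.1099×(-2.2083)=-0.2427.
Sum = -1.3785, so H' = 1.38.

1.38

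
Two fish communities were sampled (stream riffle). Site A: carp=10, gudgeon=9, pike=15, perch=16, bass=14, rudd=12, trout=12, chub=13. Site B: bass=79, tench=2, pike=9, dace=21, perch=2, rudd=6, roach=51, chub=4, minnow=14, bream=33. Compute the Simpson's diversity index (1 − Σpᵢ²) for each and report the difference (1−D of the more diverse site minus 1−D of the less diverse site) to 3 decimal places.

Site A: N=101, proportions 0.09901, 0.08911, 0.14851, 0.15842, 0.13861, 0.11881, 0.11881, 0.12871, giving 1−D = 0.87109 (working shown to 5 dp, full precision carried).
Site B: N=221, proportions 0.35747, 0.00905, 0.04072, 0.09502, 0.00905, 0.02715, 0.23077, 0.0181, 0.06335, 0.14932, giving 1−D = 0.78074.
Difference = |0.87109 − 0.78074| = 0.09035, i.e. 0.090 to 3 decimal places.

0.090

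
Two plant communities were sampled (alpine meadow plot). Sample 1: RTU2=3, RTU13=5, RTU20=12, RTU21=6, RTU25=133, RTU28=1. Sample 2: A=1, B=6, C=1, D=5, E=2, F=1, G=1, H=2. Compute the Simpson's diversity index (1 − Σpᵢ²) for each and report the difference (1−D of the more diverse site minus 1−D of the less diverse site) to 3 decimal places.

Sample 1: N=160, proportions 0.01875, 0.03125, 0.075, 0.0375, 0.83125, 0.00625, giving 1−D = 0.30062 (working shown to 5 dp, full precision carried).
Sample 2: N=19, proportions 0.05263, 0.31579, 0.05263, 0.26316, 0.10526, 0.05263, 0.05263, 0.10526, giving 1−D = 0.79778.
Difference = |0.30062 − 0.79778| = 0.49716, i.e. 0.497 to 3 decimal places.

0.497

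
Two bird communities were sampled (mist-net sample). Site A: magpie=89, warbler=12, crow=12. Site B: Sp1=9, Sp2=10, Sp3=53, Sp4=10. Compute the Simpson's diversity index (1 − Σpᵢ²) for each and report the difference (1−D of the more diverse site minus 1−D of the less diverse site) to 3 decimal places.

Site A: N=113, proportions 0.78761, 0.10619, 0.10619, giving 1−D = 0.35711 (working shown to 5 dp, full precision carried).
Site B: N=82, proportions 0.10976, 0.12195, 0.64634, 0.12195, giving 1−D = 0.54045.
Difference = |0.35711 − 0.54045| = 0.18334, i.e. 0.183 to 3 decimal places.

0.183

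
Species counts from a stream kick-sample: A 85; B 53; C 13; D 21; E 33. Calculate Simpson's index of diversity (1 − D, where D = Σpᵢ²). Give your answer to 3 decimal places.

Total N = 85+53+13+21+33 = 205, so the proportions are 0.41463, 0.25854, 0.06341, 0.10244, 0.16098 (working shown to 5 dp, full precision carried).
D = 0.41463² + 0.25854² + 0.06341² + 0.10244² + 0.16098² = 0.17192 + 0.06684 + 0.00402 + 0.01049 + 0.02591 = 0.27919.
So 1 − D = 0.72081, i.e. 0.721 to 3 decimal places.

0.721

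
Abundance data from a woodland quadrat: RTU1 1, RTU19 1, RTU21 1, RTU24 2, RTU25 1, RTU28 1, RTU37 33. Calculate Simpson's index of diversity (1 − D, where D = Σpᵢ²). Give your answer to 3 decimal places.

0.314

Total N = 1+1+1+2+1+1+33 = 40, so the proportions are 0.025, 0.025, 0.025, 0.05, 0.025, 0.025, 0.825 (working shown to 5 dp, full precision carried).
D = 0.025² + 0.025² + 0.025² + 0.05² + 0.025² + 0.025² + 0.825² = 0.00063 + 0.00063 + 0.00063 + 0.00250 + 0.00063 + 0.00063 + 0.68062 = 0.68625.
So 1 − D = 0.31375, i.e. 0.314 to 3 decimal places.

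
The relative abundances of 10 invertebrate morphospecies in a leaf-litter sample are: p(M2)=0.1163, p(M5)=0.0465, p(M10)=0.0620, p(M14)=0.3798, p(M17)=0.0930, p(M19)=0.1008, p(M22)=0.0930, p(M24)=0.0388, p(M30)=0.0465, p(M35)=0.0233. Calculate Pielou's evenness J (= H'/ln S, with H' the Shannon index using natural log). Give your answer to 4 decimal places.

H' = −Σ pᵢ ln pᵢ = −((-0.250229) + (-0.142676) + (-0.172398) + (-0.367688) + (-0.220889) + (-0.231297) + (-0.220889) + (-0.126074) + (-0.142676) + (-0.087592)) = 1.962410 (working shown to 6 dp, full precision carried).
With S = 10 species, ln S = 2.302585, so J = 1.962410/2.302585 = 0.852264, i.e. 0.8523 to 4 decimal places.

0.8523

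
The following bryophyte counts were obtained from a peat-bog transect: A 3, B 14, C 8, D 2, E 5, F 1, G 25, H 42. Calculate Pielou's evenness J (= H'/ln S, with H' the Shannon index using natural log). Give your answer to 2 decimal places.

Total N = 3+14+8+2+5+1+25+42 = 100, so the proportions are 0.03, 0.14, 0.08, 0.02, 0.05, 0.01, 0.25, 0.42 (working shown to 4 dp, full precision carried).
H' = −Σ pᵢ ln pᵢ = −((-0.1052) + (-0.2753) + (-0.2021) + (-0.0782) + (-0.1498) + (-0.0461) + (-0.3466) + (-0.3644)) = 1.5675.
With S = 8 species, ln S = 2.0794, so J = 1.5675/2.0794 = 0.7538, i.e. 0.75 to 2 decimal places.

0.75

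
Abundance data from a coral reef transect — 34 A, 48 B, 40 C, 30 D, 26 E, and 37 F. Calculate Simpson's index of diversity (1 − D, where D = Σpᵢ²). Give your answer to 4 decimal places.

0.8268

Total N = 34+48+40+30+26+37 = 215, so the proportions are 0.15814, 0.223256, 0.186047, 0.139535, 0.12093, 0.172093 (working shown to 6 dp, full precision carried).
D = 0.15814² + 0.223256² + 0.186047² + 0.139535² + 0.12093² + 0.172093² = 0.025008 + 0.049843 + 0.034613 + 0.019470 + 0.014624 + 0.029616 = 0.173175.
So 1 − D = 0.826825, i.e. 0.8268 to 4 decimal places.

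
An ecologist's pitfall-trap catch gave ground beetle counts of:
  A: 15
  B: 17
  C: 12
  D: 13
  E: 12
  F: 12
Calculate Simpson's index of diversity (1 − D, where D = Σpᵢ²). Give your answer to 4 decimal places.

0.8301

Total N = 15+17+12+13+12+12 = 81, so the proportions are 0.185185, 0.209877, 0.148148, 0.160494, 0.148148, 0.148148 (working shown to 6 dp, full precision carried).
D = 0.185185² + 0.209877² + 0.148148² + 0.160494² + 0.148148² + 0.148148² = 0.034294 + 0.044048 + 0.021948 + 0.025758 + 0.021948 + 0.021948 = 0.169944.
So 1 − D = 0.830056, i.e. 0.8301 to 4 decimal places.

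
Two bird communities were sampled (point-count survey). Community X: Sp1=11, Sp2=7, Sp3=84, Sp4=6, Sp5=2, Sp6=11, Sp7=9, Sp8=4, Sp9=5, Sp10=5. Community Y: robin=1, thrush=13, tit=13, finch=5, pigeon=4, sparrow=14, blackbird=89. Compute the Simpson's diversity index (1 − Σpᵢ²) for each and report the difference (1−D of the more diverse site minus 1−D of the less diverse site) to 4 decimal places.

Community X: N=144, proportions 0.07638889, 0.04861111, 0.58333333, 0.04166667, 0.01388889, 0.07638889, 0.0625, 0.02777778, 0.03472222, 0.03472222, giving 1−D = 0.63667052 (working shown to 8 dp, full precision carried).
Community Y: N=139, proportions 0.00719424, 0.09352518, 0.09352518, 0.03597122, 0.02877698, 0.10071942, 0.64028777, giving 1−D = 0.56021945.
Difference = |0.63667052 − 0.56021945| = 0.07645107, i.e. 0.0765 to 4 decimal places.

0.0765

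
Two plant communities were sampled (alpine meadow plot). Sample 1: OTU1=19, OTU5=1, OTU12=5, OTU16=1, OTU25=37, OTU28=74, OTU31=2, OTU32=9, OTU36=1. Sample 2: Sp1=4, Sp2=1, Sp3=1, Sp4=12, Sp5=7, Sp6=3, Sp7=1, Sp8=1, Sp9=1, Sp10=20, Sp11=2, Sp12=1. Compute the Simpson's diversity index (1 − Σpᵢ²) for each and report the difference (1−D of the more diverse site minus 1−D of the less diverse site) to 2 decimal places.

0.11

Sample 1: N=149, proportions 0.1275, 0.0067, 0.0336, 0.0067, 0.2483, 0.4966, 0.0134, 0.0604, 0.0067, giving 1−D = 0.6703 (working shown to 4 dp, full precision carried).
Sample 2: N=54, proportions 0.0741, 0.0185, 0.0185, 0.2222, 0.1296, 0.0556, 0.0185, 0.0185, 0.0185, 0.3704, 0.037, 0.0185, giving 1−D = 0.7846.
Difference = |0.6703 − 0.7846| = 0.1143, i.e. 0.11 to 2 decimal places.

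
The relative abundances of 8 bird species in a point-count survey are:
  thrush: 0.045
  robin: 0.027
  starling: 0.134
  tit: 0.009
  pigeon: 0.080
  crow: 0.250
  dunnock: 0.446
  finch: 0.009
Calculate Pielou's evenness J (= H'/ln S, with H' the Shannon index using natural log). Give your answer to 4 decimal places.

H' = −Σ pᵢ ln pᵢ = −((-0.139549) + (-0.097522) + (-0.269329) + (-0.042395) + (-0.202058) + (-0.346574) + (-0.360117) + (-0.042395)) = 1.499938 (working shown to 6 dp, full precision carried).
With S = 8 species, ln S = 2.079442, so J = 1.499938/2.079442 = 0.721318, i.e. 0.7213 to 4 decimal places.

0.7213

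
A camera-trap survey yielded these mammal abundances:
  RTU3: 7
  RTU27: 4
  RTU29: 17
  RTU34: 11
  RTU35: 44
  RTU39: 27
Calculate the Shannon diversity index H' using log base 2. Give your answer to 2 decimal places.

Total N = 7+4+17+11+44+27 = 110, so the proportions are 0.0636, 0.0364, 0.1545, 0.1, 0.4, 0.2455 (working shown to 4 dp, full precision carried).
Each pᵢ log₂ pᵢ term: 0.0636×(-3.9740)=-0.2529, 0.0364×(-4.7814)=-0.1739, 0.1545×(-2.6939)=-0.4163, 0.1×(-3.3219)=-0.3322, 0.4×(-1.3219)=-0.5288, 0.2455×(-2.0265)=-0.4974.
Sum = -2.2015, so H' = 2.20.

2.20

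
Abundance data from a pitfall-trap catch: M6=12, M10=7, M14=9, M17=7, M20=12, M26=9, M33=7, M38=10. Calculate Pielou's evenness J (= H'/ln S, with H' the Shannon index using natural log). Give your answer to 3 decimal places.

Total N = 12+7+9+7+12+9+7+10 = 73, so the proportions are 0.16438, 0.09589, 0.12329, 0.09589, 0.16438, 0.12329, 0.09589, 0.13699 (working shown to 5 dp, full precision carried).
H' = −Σ pᵢ ln pᵢ = −((-0.29680) + (-0.22482) + (-0.25807) + (-0.22482) + (-0.29680) + (-0.25807) + (-0.22482) + (-0.27231)) = 2.05652.
With S = 8 species, ln S = 2.07944, so J = 2.05652/2.07944 = 0.98898, i.e. 0.989 to 3 decimal places.

0.989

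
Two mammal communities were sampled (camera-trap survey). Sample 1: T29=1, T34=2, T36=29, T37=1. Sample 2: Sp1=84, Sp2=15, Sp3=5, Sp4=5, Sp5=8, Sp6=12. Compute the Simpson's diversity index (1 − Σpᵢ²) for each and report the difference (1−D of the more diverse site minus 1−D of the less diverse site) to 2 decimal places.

0.32

Sample 1: N=33, proportions 0.0303, 0.06061, 0.87879, 0.0303, giving 1−D = 0.22222 (working shown to 5 dp, full precision carried).
Sample 2: N=129, proportions 0.65116, 0.11628, 0.03876, 0.03876, 0.06202, 0.09302, giving 1−D = 0.54696.
Difference = |0.22222 − 0.54696| = 0.32474, i.e. 0.32 to 2 decimal places.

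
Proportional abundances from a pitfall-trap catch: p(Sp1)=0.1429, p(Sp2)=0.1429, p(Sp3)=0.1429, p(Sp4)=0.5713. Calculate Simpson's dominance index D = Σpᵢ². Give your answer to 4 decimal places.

0.3876

D = 0.1429² + 0.1429² + 0.1429² + 0.5713² = 0.020420 + 0.020420 + 0.020420 + 0.326384 = 0.387645 (working shown to 6 dp, full precision carried).
To 4 decimal places, D = 0.3876.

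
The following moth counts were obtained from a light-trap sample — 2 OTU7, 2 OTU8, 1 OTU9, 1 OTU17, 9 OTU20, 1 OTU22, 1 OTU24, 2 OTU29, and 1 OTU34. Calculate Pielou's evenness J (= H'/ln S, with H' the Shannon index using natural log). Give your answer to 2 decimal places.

Total N = 2+2+1+1+9+1+1+2+1 = 20, so the proportions are 0.1, 0.1, 0.05, 0.05, 0.45, 0.05, 0.05, 0.1, 0.05 (working shown to 4 dp, full precision carried).
H' = −Σ pᵢ ln pᵢ = −((-0.2303) + (-0.2303) + (-0.1498) + (-0.1498) + (-0.3593) + (-0.1498) + (-0.1498) + (-0.2303) + (-0.1498)) = 1.7990.
With S = 9 species, ln S = 2.1972, so J = 1.7990/2.1972 = 0.8188, i.e. 0.82 to 2 decimal places.

0.82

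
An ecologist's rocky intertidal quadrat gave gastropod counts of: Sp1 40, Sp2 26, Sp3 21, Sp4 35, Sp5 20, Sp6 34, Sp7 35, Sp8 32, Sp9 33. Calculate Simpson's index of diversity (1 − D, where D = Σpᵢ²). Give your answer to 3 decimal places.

Total N = 40+26+21+35+20+34+35+32+33 = 276, so the proportions are 0.14493, 0.0942, 0.07609, 0.12681, 0.07246, 0.12319, 0.12681, 0.11594, 0.11957 (working shown to 5 dp, full precision carried).
D = 0.14493² + 0.0942² + 0.07609² + 0.12681² + 0.07246² + 0.12319² + 0.12681² + 0.11594² + 0.11957² = 0.02100 + 0.00887 + 0.00579 + 0.01608 + 0.00525 + 0.01518 + 0.01608 + 0.01344 + 0.01430 = 0.11599.
So 1 − D = 0.88401, i.e. 0.884 to 3 decimal places.

0.884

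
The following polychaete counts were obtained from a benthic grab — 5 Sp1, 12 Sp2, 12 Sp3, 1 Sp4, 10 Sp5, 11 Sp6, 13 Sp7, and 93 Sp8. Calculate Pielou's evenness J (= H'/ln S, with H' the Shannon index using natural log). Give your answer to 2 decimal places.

0.68

Total N = 5+12+12+1+10+11+13+93 = 157, so the proportions are 0.0318, 0.0764, 0.0764, 0.0064, 0.0637, 0.0701, 0.0828, 0.5924 (working shown to 4 dp, full precision carried).
H' = −Σ pᵢ ln pᵢ = −((-0.1098) + (-0.1965) + (-0.1965) + (-0.0322) + (-0.1754) + (-0.1863) + (-0.2063) + (-0.3102)) = 1.4132.
With S = 8 species, ln S = 2.0794, so J = 1.4132/2.0794 = 0.6796, i.e. 0.68 to 2 decimal places.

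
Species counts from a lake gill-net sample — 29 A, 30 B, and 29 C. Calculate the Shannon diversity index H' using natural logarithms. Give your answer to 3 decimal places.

1.098

Total N = 29+30+29 = 88, so the proportions are 0.32955, 0.34091, 0.32955 (working shown to 5 dp, full precision carried).
Each pᵢ ln pᵢ term: 0.32955×(-1.11004)=-0.36581, 0.34091×(-1.07614)=-0.36687, 0.32955×(-1.11004)=-0.36581.
Sum = -1.09848, so H' = 1.098.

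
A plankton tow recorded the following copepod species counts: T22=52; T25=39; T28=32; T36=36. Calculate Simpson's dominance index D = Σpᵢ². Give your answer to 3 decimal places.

0.259

Total N = 52+39+32+36 = 159, so the proportions are 0.32704, 0.24528, 0.20126, 0.22642 (working shown to 5 dp, full precision carried).
D = 0.32704² + 0.24528² + 0.20126² + 0.22642² = 0.10696 + 0.06016 + 0.04050 + 0.05126 = 0.25889.
To 3 decimal places, D = 0.259.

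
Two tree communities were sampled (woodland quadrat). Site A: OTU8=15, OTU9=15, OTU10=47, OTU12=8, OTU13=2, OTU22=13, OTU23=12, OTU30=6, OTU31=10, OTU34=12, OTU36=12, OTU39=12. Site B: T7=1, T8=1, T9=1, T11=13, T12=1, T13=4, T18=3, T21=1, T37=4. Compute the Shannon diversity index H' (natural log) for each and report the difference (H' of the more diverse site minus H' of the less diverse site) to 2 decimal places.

0.53

Site A: N=164, proportions 0.0915, 0.0915, 0.2866, 0.0488, 0.0122, 0.0793, 0.0732, 0.0366, 0.061, 0.0732, 0.0732, 0.0732, giving H' = 2.2546 (working shown to 4 dp, full precision carried).
Site B: N=29, proportions 0.0345, 0.0345, 0.0345, 0.4483, 0.0345, 0.1379, 0.1034, 0.0345, 0.1379, giving H' = 1.7214.
Difference = |2.2546 − 1.7214| = 0.5332, i.e. 0.53 to 2 decimal places.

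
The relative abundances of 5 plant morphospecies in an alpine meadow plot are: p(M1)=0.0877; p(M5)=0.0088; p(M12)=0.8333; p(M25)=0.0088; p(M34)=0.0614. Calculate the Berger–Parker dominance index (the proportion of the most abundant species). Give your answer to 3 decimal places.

The largest proportion is 0.8333, i.e. d = 0.833 to 3 decimal places.

0.833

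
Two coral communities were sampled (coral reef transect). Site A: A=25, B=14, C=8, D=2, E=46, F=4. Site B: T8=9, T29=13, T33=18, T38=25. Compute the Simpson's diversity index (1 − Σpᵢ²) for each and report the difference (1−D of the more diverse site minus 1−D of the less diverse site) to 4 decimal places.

Site A: N=99, proportions 0.252525, 0.141414, 0.080808, 0.020202, 0.464646, 0.040404, giving 1−D = 0.691766 (working shown to 6 dp, full precision carried).
Site B: N=65, proportions 0.138462, 0.2, 0.276923, 0.384615, giving 1−D = 0.716213.
Difference = |0.691766 − 0.716213| = 0.024447, i.e. 0.0244 to 4 decimal places.

0.0244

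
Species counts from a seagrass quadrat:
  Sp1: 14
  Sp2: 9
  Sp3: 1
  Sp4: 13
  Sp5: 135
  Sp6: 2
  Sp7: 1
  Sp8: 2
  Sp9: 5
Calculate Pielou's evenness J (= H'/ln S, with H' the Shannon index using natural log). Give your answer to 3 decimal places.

Total N = 14+9+1+13+135+2+1+2+5 = 182, so the proportions are 0.07692, 0.04945, 0.00549, 0.07143, 0.74176, 0.01099, 0.00549, 0.01099, 0.02747 (working shown to 5 dp, full precision carried).
H' = −Σ pᵢ ln pᵢ = −((-0.19730) + (-0.14869) + (-0.02859) + (-0.18850) + (-0.22159) + (-0.04957) + (-0.02859) + (-0.04957) + (-0.09875)) = 1.01116.
With S = 9 species, ln S = 2.19722, so J = 1.01116/2.19722 = 0.46020, i.e. 0.460 to 3 decimal places.

0.460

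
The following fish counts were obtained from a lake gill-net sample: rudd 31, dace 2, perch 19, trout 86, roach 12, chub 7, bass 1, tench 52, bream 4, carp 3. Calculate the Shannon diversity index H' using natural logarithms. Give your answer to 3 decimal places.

1.672

Total N = 31+2+19+86+12+7+1+52+4+3 = 217, so the proportions are 0.14286, 0.00922, 0.08756, 0.39631, 0.0553, 0.03226, 0.00461, 0.23963, 0.01843, 0.01382 (working shown to 5 dp, full precision carried).
Each pᵢ ln pᵢ term: 0.14286×(-1.94591)=-0.27799, 0.00922×(-4.68675)=-0.04320, 0.08756×(-2.43546)=-0.21324, 0.39631×(-0.92555)=-0.36681, 0.0553×(-2.89499)=-0.16009, 0.03226×(-3.43399)=-0.11077, 0.00461×(-5.37990)=-0.02479, 0.23963×(-1.42865)=-0.34235, 0.01843×(-3.99360)=-0.07361, 0.01382×(-4.28129)=-0.05919.
Sum = -1.67204, so H' = 1.672.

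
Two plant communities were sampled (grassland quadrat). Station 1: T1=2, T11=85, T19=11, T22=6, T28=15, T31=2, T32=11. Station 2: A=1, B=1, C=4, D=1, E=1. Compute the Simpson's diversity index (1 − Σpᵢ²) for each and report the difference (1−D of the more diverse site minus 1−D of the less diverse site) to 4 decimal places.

0.1315

Station 1: N=132, proportions 0.015152, 0.643939, 0.083333, 0.045455, 0.113636, 0.015152, 0.083333, giving 1−D = 0.556015 (working shown to 6 dp, full precision carried).
Station 2: N=8, proportions 0.125, 0.125, 0.5, 0.125, 0.125, giving 1−D = 0.687500.
Difference = |0.556015 − 0.687500| = 0.131485, i.e. 0.1315 to 4 decimal places.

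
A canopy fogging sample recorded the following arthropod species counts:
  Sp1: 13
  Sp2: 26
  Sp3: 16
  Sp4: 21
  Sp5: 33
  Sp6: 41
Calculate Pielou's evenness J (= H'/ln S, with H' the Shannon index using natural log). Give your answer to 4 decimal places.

0.9585

Total N = 13+26+16+21+33+41 = 150, so the proportions are 0.086667, 0.173333, 0.106667, 0.14, 0.22, 0.273333 (working shown to 6 dp, full precision carried).
H' = −Σ pᵢ ln pᵢ = −((-0.211959) + (-0.303773) + (-0.238725) + (-0.275256) + (-0.333108) + (-0.354531)) = 1.717352.
With S = 6 species, ln S = 1.791759, so J = 1.717352/1.791759 = 0.958473, i.e. 0.9585 to 4 decimal places.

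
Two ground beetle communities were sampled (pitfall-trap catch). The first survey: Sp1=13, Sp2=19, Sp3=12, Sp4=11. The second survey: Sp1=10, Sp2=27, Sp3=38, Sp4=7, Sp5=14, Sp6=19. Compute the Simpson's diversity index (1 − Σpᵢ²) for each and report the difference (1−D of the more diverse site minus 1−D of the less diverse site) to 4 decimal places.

0.0451

The first survey: N=55, proportions 0.236364, 0.345455, 0.218182, 0.2, giving 1−D = 0.737190 (working shown to 6 dp, full precision carried).
The second survey: N=115, proportions 0.086957, 0.234783, 0.330435, 0.06087, 0.121739, 0.165217, giving 1−D = 0.782306.
Difference = |0.737190 − 0.782306| = 0.045116, i.e. 0.0451 to 4 decimal places.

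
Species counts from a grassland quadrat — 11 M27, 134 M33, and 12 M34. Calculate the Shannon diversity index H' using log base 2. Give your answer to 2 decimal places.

Total N = 11+134+12 = 157, so the proportions are 0.0701, 0.8535, 0.0764 (working shown to 4 dp, full precision carried).
Each pᵢ log₂ pᵢ term: 0.0701×(-3.8352)=-0.2687, 0.8535×(-0.2285)=-0.1951, 0.0764×(-3.7097)=-0.2835.
Sum = -0.7473, so H' = 0.75.

0.75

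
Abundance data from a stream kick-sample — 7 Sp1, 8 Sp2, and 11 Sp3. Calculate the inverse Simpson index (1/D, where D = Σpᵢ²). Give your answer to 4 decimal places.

2.8889

Total N = 7+8+11 = 26, so the proportions are 0.2692308, 0.3076923, 0.4230769 (working shown to 7 dp, full precision carried).
D = 0.2692308² + 0.3076923² + 0.4230769² = 0.0724852 + 0.0946746 + 0.1789941 = 0.3461538.
So 1/D = 2.888889, i.e. 2.8889 to 4 decimal places.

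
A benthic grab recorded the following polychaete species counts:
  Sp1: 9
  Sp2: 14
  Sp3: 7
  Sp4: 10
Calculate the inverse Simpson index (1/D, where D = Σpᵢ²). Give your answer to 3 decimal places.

Total N = 9+14+7+10 = 40, so the proportions are 0.225, 0.35, 0.175, 0.25 (working shown to 7 dp, full precision carried).
D = 0.225² + 0.35² + 0.175² + 0.25² = 0.0506250 + 0.1225000 + 0.0306250 + 0.0625000 = 0.2662500.
So 1/D = 3.75587, i.e. 3.756 to 3 decimal places.

3.756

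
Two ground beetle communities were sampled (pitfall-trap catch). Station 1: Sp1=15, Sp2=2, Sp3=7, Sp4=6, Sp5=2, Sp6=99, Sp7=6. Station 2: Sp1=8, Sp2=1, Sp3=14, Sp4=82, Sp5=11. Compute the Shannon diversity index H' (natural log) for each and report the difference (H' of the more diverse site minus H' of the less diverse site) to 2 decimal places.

0.08

Station 1: N=137, proportions 0.1095, 0.0146, 0.0511, 0.0438, 0.0146, 0.7226, 0.0438, giving H' = 1.0263 (working shown to 4 dp, full precision carried).
Station 2: N=116, proportions 0.069, 0.0086, 0.1207, 0.7069, 0.0948, giving H' = 0.9492.
Difference = |1.0263 − 0.9492| = 0.0771, i.e. 0.08 to 2 decimal places.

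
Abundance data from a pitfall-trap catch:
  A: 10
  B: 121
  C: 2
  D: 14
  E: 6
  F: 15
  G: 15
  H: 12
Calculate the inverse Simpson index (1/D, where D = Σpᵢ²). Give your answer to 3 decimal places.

2.442

Total N = 10+121+2+14+6+15+15+12 = 195, so the proportions are 0.051282, 0.620513, 0.010256, 0.071795, 0.030769, 0.076923, 0.076923, 0.061538 (working shown to 6 dp, full precision carried).
D = 0.051282² + 0.620513² + 0.010256² + 0.071795² + 0.030769² + 0.076923² + 0.076923² + 0.061538² = 0.002630 + 0.385036 + 0.000105 + 0.005155 + 0.000947 + 0.005917 + 0.005917 + 0.003787 = 0.409494.
So 1/D = 2.44204, i.e. 2.442 to 3 decimal places.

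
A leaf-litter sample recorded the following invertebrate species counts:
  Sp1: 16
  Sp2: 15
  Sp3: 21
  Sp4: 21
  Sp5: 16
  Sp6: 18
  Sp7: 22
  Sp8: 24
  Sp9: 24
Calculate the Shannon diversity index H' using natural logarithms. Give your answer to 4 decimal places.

Total N = 16+15+21+21+16+18+22+24+24 = 177, so the proportions are 0.090395, 0.084746, 0.118644, 0.118644, 0.090395, 0.101695, 0.124294, 0.135593, 0.135593 (working shown to 6 dp, full precision carried).
Each pᵢ ln pᵢ term: 0.090395×(-2.403561)=-0.217271, 0.084746×(-2.468100)=-0.209161, 0.118644×(-2.131627)=-0.252905, 0.118644×(-2.131627)=-0.252905, 0.090395×(-2.403561)=-0.217271, 0.101695×(-2.285778)=-0.232452, 0.124294×(-2.085107)=-0.259166, 0.135593×(-1.998096)=-0.270928, 0.135593×(-1.998096)=-0.270928.
Sum = -2.182987, so H' = 2.1830.

2.1830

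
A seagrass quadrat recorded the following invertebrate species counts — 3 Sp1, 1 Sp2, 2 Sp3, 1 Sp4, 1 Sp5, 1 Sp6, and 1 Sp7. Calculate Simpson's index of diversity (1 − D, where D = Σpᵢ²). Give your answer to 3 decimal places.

0.820

Total N = 3+1+2+1+1+1+1 = 10, so the proportions are 0.3, 0.1, 0.2, 0.1, 0.1, 0.1, 0.1 (working shown to 5 dp, full precision carried).
D = 0.3² + 0.1² + 0.2² + 0.1² + 0.1² + 0.1² + 0.1² = 0.09000 + 0.01000 + 0.04000 + 0.01000 + 0.01000 + 0.01000 + 0.01000 = 0.18000.
So 1 − D = 0.82000, i.e. 0.820 to 3 decimal places.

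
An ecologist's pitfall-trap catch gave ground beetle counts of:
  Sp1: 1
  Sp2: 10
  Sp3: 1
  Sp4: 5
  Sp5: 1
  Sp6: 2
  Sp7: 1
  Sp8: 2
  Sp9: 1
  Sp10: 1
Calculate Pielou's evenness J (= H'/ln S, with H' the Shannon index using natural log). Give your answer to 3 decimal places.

0.810

Total N = 1+10+1+5+1+2+1+2+1+1 = 25, so the proportions are 0.04, 0.4, 0.04, 0.2, 0.04, 0.08, 0.04, 0.08, 0.04, 0.04 (working shown to 5 dp, full precision carried).
H' = −Σ pᵢ ln pᵢ = −((-0.12876) + (-0.36652) + (-0.12876) + (-0.32189) + (-0.12876) + (-0.20206) + (-0.12876) + (-0.20206) + (-0.12876) + (-0.12876)) = 1.86505.
With S = 10 species, ln S = 2.30259, so J = 1.86505/2.30259 = 0.80998, i.e. 0.810 to 3 decimal places.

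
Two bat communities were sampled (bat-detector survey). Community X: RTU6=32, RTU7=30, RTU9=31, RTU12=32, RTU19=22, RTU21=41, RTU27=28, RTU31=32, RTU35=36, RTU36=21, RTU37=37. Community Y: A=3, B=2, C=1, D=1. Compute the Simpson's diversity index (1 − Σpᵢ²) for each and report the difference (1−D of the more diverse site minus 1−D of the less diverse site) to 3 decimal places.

0.212

Community X: N=342, proportions 0.09357, 0.08772, 0.09064, 0.09357, 0.06433, 0.11988, 0.08187, 0.09357, 0.10526, 0.0614, 0.10819, giving 1−D = 0.90606 (working shown to 5 dp, full precision carried).
Community Y: N=7, proportions 0.42857, 0.28571, 0.14286, 0.14286, giving 1−D = 0.69388.
Difference = |0.90606 − 0.69388| = 0.21218, i.e. 0.212 to 3 decimal places.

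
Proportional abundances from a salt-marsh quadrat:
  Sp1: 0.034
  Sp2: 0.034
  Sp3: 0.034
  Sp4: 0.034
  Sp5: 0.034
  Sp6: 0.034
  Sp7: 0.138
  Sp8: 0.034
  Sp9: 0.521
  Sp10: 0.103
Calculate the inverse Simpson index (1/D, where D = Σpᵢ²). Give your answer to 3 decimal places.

D = 0.034² + 0.034² + 0.034² + 0.034² + 0.034² + 0.034² + 0.138² + 0.034² + 0.521² + 0.103² = 0.0011560 + 0.0011560 + 0.0011560 + 0.0011560 + 0.0011560 + 0.0011560 + 0.0190440 + 0.0011560 + 0.2714410 + 0.0106090 = 0.3091860 (working shown to 7 dp, full precision carried).
So 1/D = 3.23430, i.e. 3.234 to 3 decimal places.

3.234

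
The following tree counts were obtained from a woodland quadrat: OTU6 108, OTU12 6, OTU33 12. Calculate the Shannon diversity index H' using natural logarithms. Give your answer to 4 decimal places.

Total N = 108+6+12 = 126, so the proportions are 0.857143, 0.047619, 0.095238 (working shown to 6 dp, full precision carried).
Each pᵢ ln pᵢ term: 0.857143×(-0.154151)=-0.132129, 0.047619×(-3.044522)=-0.144977, 0.095238×(-2.351375)=-0.223941.
Sum = -0.501047, so H' = 0.5010.

0.5010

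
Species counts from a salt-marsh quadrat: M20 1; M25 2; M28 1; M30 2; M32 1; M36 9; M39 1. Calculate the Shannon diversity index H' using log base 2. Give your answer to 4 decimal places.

Total N = 1+2+1+2+1+9+1 = 17, so the proportions are 0.058824, 0.117647, 0.058824, 0.117647, 0.058824, 0.529412, 0.058824 (working shown to 6 dp, full precision carried).
Each pᵢ log₂ pᵢ term: 0.058824×(-4.087463)=-0.240439, 0.117647×(-3.087463)=-0.363231, 0.058824×(-4.087463)=-0.240439, 0.117647×(-3.087463)=-0.363231, 0.058824×(-4.087463)=-0.240439, 0.529412×(-0.917538)=-0.485755, 0.058824×(-4.087463)=-0.240439.
Sum = -2.173973, so H' = 2.1740.

2.1740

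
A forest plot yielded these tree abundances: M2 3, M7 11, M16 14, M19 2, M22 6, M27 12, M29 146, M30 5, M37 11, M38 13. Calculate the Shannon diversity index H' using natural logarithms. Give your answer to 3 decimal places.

1.354

Total N = 3+11+14+2+6+12+146+5+11+13 = 223, so the proportions are 0.01345, 0.04933, 0.06278, 0.00897, 0.02691, 0.05381, 0.65471, 0.02242, 0.04933, 0.0583 (working shown to 5 dp, full precision carried).
Each pᵢ ln pᵢ term: 0.01345×(-4.30856)=-0.05796, 0.04933×(-3.00928)=-0.14844, 0.06278×(-2.76811)=-0.17378, 0.00897×(-4.71402)=-0.04228, 0.02691×(-3.61541)=-0.09728, 0.05381×(-2.92227)=-0.15725, 0.65471×(-0.42357)=-0.27731, 0.02242×(-3.79773)=-0.08515, 0.04933×(-3.00928)=-0.14844, 0.0583×(-2.84222)=-0.16569.
Sum = -1.35358, so H' = 1.354.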